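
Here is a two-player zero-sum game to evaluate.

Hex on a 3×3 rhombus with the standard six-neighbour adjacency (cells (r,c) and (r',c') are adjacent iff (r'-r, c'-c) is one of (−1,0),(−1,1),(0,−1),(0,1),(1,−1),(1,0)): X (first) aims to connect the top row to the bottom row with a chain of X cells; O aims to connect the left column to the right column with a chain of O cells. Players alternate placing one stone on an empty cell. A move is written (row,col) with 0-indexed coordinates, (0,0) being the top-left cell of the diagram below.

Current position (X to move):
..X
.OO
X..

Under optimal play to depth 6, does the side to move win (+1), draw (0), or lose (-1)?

value(..X/.OO/X.., X) = +1

ply 1, X at ..X/.OO/X.. | (0,0)=-1→X.X/.OO/X..; (0,1)=-1→.XX/.OO/X..; (1,0)=+1→..X/XOO/X..*; (2,1)=-1→..X/.OO/XX.; (2,2)=-1→..X/.OO/X.X
ply 2, O at ..X/XOO/X.. | (0,0)=-1→O.X/XOO/X..*; (0,1)=-1→.OX/XOO/X..; (2,1)=-1→..X/XOO/XO.; (2,2)=-1→..X/XOO/X.O
ply 3, X at O.X/XOO/X.. | (0,1)=+1→OXX/XOO/X..*; (2,1)=-1→O.X/XOO/XX.; (2,2)=-1→O.X/XOO/X.X
ply 4: OXX/XOO/X.. is terminal -1 (O); from ..X/.OO/X.. depth 6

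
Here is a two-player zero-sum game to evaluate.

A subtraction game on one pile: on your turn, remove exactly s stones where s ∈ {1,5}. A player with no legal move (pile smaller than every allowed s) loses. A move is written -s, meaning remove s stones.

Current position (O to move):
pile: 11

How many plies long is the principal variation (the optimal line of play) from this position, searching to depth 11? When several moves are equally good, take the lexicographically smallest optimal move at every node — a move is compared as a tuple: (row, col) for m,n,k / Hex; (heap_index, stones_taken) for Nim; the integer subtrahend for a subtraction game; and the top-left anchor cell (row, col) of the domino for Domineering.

PV length from [11]: 11 plies

[11] O move#1: -1:+1/10*, -5:+1/6
[10] X move#2: -1:-1/9*, -5:-1/5
[9] O move#3: -1:+1/8*, -5:+1/4
[8] X move#4: -1:-1/7*, -5:-1/3
[7] O move#5: -1:+1/6*, -5:+1/2
[6] X move#6: -1:-1/5*, -5:-1/1
[5] O move#7: -1:+1/4*, -5:+1/0
[4] X move#8: -1:-1/3*
[3] O move#9: -1:+1/2*
[2] X move#10: -1:-1/1*
[1] O move#11: -1:+1/0*
[0] end (terminal -1, X#12); searched 11 to 11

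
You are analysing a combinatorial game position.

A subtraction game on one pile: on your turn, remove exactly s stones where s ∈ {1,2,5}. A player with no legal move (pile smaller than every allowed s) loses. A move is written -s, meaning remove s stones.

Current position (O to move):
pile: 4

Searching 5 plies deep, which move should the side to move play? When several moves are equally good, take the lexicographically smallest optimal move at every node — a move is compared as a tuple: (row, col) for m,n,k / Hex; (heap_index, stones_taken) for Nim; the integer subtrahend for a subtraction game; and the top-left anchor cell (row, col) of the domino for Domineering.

ply 1, O at 4 | -1=+1→3*; -2=-1→2
ply 2, X at 3 | -1=-1→2*; -2=-1→1
ply 3, O at 2 | -1=-1→1; -2=+1→0*
ply 4: 0 is terminal -1 (X); from 4 depth 5

O's best at [4]: -1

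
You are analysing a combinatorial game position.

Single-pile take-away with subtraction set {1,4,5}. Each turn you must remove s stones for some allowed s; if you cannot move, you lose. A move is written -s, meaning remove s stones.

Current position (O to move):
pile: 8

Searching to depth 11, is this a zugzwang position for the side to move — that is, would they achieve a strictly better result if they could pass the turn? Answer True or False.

zugzwang(8, O) = True

ply 1, O at 8 | -1=-1→7*; -4=-1→4; -5=-1→3
ply 2, X at 7 | -1=-1→6; -4=-1→3; -5=+1→2*
ply 3, O at 2 | -1=-1→1*
ply 4, X at 1 | -1=+1→0*
ply 5: 0 is terminal -1 (O); from 8 depth 11
if O skipped the turn, X would face:
~ ply 1, X at 8 | -1=-1→7*; -4=-1→4; -5=-1→3
~ ply 2, O at 7 | -1=-1→6; -4=-1→3; -5=+1→2*
~ ply 3, X at 2 | -1=-1→1*
~ ply 4, O at 1 | -1=+1→0*
~ ply 5: 0 is terminal -1 (X); from 8 depth 11
compare (O): move=-1 vs pass=+1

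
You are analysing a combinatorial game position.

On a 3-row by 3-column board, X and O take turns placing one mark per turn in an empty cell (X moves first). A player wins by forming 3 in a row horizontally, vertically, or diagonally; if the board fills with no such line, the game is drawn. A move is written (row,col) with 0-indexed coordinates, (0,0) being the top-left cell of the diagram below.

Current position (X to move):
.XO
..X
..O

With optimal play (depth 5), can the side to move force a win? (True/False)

ply 1, X at .XO/..X/..O | (0,0)=-1→XXO/..X/..O; (1,0)=-1→.XO/X.X/..O; (1,1)=+1→.XO/.XX/..O*; (2,0)=+0→.XO/..X/X.O; (2,1)=-1→.XO/..X/.XO
ply 2, O at .XO/.XX/..O | (0,0)=-1→OXO/.XX/..O*; (1,0)=-1→.XO/OXX/..O; (2,0)=-1→.XO/.XX/O.O; (2,1)=-1→.XO/.XX/.OO
ply 3, X at OXO/.XX/..O | (1,0)=+1→OXO/XXX/..O*; (2,0)=+1→OXO/.XX/X.O; (2,1)=+1→OXO/.XX/.XO
ply 4: OXO/XXX/..O is terminal -1 (O); from .XO/..X/..O depth 5

X winning at [.XO/..X/..O]: True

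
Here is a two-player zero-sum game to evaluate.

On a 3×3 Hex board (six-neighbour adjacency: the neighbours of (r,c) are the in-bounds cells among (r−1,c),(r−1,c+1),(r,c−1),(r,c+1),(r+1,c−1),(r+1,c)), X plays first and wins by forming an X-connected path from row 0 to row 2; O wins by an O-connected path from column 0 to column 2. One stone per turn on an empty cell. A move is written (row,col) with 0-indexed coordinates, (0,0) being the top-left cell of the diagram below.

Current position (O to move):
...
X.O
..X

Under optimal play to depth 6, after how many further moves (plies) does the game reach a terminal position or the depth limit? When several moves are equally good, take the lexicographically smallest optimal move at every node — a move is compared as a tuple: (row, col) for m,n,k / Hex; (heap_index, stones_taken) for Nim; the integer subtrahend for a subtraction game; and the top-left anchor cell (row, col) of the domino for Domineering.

PV length from [.../X.O/..X]: 5 plies

ply 1, O at .../X.O/..X | (0,0)=-1→O../X.O/..X; (0,1)=-1→.O./X.O/..X; (0,2)=-1→..O/X.O/..X; (1,1)=-1→.../XOO/..X; (2,0)=+1→.../X.O/O.X*; (2,1)=-1→.../X.O/.OX
ply 2, X at .../X.O/O.X | (0,0)=-1→X../X.O/O.X*; (0,1)=-1→.X./X.O/O.X; (0,2)=-1→..X/X.O/O.X; (1,1)=-1→.../XXO/O.X; (2,1)=-1→.../X.O/OXX
ply 3, O at X../X.O/O.X | (0,1)=+1→XO./X.O/O.X*; (0,2)=+1→X.O/X.O/O.X; (1,1)=+1→X../XOO/O.X; (2,1)=+1→X../X.O/OOX
ply 4, X at XO./X.O/O.X | (0,2)=-1→XOX/X.O/O.X*; (1,1)=-1→XO./XXO/O.X; (2,1)=-1→XO./X.O/OXX
ply 5, O at XOX/X.O/O.X | (1,1)=+1→XOX/XOO/O.X*; (2,1)=+1→XOX/X.O/OOX
ply 6: XOX/XOO/O.X is terminal -1 (X); from .../X.O/..X depth 6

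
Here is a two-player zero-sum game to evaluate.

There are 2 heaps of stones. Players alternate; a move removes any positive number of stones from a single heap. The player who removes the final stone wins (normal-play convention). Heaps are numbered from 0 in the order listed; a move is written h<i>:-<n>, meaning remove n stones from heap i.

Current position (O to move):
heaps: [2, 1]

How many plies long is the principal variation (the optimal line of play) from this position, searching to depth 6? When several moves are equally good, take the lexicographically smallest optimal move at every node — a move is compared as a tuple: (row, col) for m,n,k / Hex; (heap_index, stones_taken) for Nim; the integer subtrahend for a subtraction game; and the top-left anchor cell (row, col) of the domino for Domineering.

PV length from [(2,1)]: 3 plies

[(2,1)] O move#1: h0:-1:+1/(1,1)*, h0:-2:-1/(0,1), h1:-1:-1/(2,0)
[(1,1)] X move#2: h0:-1:-1/(0,1)*, h1:-1:-1/(1,0)
[(0,1)] O move#3: h1:-1:+1/(0,0)*
[(0,0)] end (terminal -1, X#4); searched (2,1) to 6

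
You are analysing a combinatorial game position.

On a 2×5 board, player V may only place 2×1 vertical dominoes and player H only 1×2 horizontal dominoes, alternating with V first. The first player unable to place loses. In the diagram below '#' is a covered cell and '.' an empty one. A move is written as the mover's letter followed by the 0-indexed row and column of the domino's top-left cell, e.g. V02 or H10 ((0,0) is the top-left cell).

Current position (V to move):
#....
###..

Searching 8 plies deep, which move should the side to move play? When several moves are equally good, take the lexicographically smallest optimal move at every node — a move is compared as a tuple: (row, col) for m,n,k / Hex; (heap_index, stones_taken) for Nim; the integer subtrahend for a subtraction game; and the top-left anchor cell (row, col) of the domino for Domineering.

ply 1, V at #..../###.. | V03=+1→#..#./####.*; V04=-1→#...#/###.#
ply 2, H at #..#./####. | H01=-1→####./####.*
ply 3, V at ####./####. | V04=+1→#####/#####*
ply 4: #####/##### is terminal -1 (H); from #..../###.. depth 8

V's best at [#..../###..]: V03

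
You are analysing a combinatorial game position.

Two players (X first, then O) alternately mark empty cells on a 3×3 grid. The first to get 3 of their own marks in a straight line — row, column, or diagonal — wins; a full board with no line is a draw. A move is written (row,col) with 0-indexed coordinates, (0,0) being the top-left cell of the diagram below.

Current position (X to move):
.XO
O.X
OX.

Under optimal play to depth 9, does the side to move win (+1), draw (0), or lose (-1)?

[.XO/O.X/OX.] X move#1: (0,0):-1/XXO/O.X/OX., (1,1):+1/.XO/OXX/OX.*, (2,2):-1/.XO/O.X/OXX
[.XO/OXX/OX.] end (terminal -1, O#2); searched .XO/O.X/OX. to 9

value(.XO/O.X/OX., X) = +1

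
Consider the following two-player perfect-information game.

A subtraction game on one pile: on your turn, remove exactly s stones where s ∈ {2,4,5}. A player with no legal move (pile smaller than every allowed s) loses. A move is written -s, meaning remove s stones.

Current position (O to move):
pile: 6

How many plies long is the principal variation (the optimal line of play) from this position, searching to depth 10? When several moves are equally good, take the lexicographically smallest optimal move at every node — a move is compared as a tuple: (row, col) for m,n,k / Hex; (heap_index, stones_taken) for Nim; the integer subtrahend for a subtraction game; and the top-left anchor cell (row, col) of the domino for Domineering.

ply 1, O at 6 | -2=-1→4; -4=-1→2; -5=+1→1*
ply 2: 1 is terminal -1 (X); from 6 depth 10

PV length from [6]: 1 ply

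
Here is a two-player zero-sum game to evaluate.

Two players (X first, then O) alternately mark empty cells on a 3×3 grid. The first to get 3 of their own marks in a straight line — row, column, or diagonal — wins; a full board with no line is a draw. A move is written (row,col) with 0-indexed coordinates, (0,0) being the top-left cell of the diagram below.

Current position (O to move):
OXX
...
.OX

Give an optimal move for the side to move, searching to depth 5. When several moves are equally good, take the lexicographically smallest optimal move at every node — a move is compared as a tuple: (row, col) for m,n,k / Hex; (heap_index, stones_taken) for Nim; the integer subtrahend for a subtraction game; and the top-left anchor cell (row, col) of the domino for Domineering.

[OXX/.../.OX] O move#1: (1,0):-1/OXX/O../.OX, (1,1):-1/OXX/.O./.OX, (1,2):+0/OXX/..O/.OX*, (2,0):-1/OXX/.../OOX
[OXX/..O/.OX] X move#2: (1,0):+0/OXX/X.O/.OX*, (1,1):+0/OXX/.XO/.OX, (2,0):+0/OXX/..O/XOX
[OXX/X.O/.OX] O move#3: (1,1):+0/OXX/XOO/.OX*, (2,0):+0/OXX/X.O/OOX
[OXX/XOO/.OX] X move#4: (2,0):+0/OXX/XOO/XOX*
[OXX/XOO/XOX] end (terminal +0, O#5); searched OXX/.../.OX to 5

O's best at [OXX/.../.OX]: (1,2)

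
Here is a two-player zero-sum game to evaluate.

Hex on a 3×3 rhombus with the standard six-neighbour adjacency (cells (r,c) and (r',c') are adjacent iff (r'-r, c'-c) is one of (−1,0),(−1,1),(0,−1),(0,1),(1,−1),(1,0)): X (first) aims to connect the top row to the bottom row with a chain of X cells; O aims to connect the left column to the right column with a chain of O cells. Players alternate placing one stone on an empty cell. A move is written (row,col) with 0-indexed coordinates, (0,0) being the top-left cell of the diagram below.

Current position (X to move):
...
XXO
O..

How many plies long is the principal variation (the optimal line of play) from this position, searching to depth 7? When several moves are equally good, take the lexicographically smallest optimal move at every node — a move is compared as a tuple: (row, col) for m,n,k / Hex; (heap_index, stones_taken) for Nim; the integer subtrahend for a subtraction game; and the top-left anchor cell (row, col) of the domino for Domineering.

PV length from [.../XXO/O..]: 3 plies

[.../XXO/O..] X move#1: (0,0):-1/X../XXO/O.., (0,1):-1/.X./XXO/O.., (0,2):-1/..X/XXO/O.., (2,1):+1/.../XXO/OX.*, (2,2):-1/.../XXO/O.X
[.../XXO/OX.] O move#2: (0,0):-1/O../XXO/OX.*, (0,1):-1/.O./XXO/OX., (0,2):-1/..O/XXO/OX., (2,2):-1/.../XXO/OXO
[O../XXO/OX.] X move#3: (0,1):+1/OX./XXO/OX.*, (0,2):+1/O.X/XXO/OX., (2,2):+1/O../XXO/OXX
[OX./XXO/OX.] end (terminal -1, O#4); searched .../XXO/O.. to 7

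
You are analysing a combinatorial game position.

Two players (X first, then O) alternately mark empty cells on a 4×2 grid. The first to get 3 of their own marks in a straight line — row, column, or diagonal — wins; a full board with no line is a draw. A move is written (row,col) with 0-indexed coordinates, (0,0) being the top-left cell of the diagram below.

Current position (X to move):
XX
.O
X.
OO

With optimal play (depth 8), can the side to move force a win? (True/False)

[XX/.O/X./OO] X move#1: (1,0):+1/XX/XO/X./OO*, (2,1):+0/XX/.O/XX/OO
[XX/XO/X./OO] end (terminal -1, O#2); searched XX/.O/X./OO to 8

X winning at [XX/.O/X./OO]: True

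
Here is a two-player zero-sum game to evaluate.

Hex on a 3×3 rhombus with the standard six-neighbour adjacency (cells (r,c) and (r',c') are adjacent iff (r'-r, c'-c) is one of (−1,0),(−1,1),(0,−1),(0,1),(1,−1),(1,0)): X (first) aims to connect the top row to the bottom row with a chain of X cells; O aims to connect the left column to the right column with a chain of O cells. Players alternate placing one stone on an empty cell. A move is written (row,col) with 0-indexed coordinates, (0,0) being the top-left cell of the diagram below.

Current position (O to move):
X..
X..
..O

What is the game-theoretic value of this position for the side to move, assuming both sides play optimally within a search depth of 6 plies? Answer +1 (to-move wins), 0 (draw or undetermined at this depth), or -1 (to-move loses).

value(X../X../..O, O) = +1

ply 1, O at X../X../..O | (0,1)=-1→XO./X../..O; (0,2)=-1→X.O/X../..O; (1,1)=-1→X../XO./..O; (1,2)=-1→X../X.O/..O; (2,0)=+1→X../X../O.O*; (2,1)=-1→X../X../.OO
ply 2, X at X../X../O.O | (0,1)=-1→XX./X../O.O*; (0,2)=-1→X.X/X../O.O; (1,1)=-1→X../XX./O.O; (1,2)=-1→X../X.X/O.O; (2,1)=-1→X../X../OXO
ply 3, O at XX./X../O.O | (0,2)=+1→XXO/X../O.O*; (1,1)=+1→XX./XO./O.O; (1,2)=+1→XX./X.O/O.O; (2,1)=+1→XX./X../OOO
ply 4, X at XXO/X../O.O | (1,1)=-1→XXO/XX./O.O*; (1,2)=-1→XXO/X.X/O.O; (2,1)=-1→XXO/X../OXO
ply 5, O at XXO/XX./O.O | (1,2)=-1→XXO/XXO/O.O; (2,1)=+1→XXO/XX./OOO*
ply 6: XXO/XX./OOO is terminal -1 (X); from X../X../..O depth 6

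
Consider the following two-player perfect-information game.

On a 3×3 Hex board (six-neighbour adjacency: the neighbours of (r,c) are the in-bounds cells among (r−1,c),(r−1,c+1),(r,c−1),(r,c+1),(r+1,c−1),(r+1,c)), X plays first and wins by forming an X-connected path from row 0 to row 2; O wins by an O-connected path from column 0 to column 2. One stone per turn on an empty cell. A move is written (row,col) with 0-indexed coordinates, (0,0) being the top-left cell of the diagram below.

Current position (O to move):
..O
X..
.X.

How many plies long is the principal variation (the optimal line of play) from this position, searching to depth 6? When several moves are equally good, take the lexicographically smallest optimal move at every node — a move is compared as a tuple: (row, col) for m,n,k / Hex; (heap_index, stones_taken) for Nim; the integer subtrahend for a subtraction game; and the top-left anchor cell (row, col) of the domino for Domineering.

[..O/X../.X.] O move#1: (0,0):-1/O.O/X../.X.*, (0,1):-1/.OO/X../.X., (1,1):-1/..O/XO./.X., (1,2):-1/..O/X.O/.X., (2,0):-1/..O/X../OX., (2,2):-1/..O/X../.XO
[O.O/X../.X.] X move#2: (0,1):+1/OXO/X../.X.*, (1,1):-1/O.O/XX./.X., (1,2):-1/O.O/X.X/.X., (2,0):-1/O.O/X../XX., (2,2):-1/O.O/X../.XX
[OXO/X../.X.] O move#3: (1,1):-1/OXO/XO./.X.*, (1,2):-1/OXO/X.O/.X., (2,0):-1/OXO/X../OX., (2,2):-1/OXO/X../.XO
[OXO/XO./.X.] X move#4: (1,2):-1/OXO/XOX/.X., (2,0):+1/OXO/XO./XX.*, (2,2):-1/OXO/XO./.XX
[OXO/XO./XX.] end (terminal -1, O#5); searched ..O/X../.X. to 6

PV length from [..O/X../.X.]: 4 plies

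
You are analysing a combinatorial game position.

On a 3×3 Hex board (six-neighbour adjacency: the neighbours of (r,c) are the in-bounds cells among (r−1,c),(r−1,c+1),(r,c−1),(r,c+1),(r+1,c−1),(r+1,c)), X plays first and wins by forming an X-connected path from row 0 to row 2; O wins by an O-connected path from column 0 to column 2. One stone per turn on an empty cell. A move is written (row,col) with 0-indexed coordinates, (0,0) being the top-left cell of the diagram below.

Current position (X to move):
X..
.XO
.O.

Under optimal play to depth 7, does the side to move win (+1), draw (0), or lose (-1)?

value(X../.XO/.O., X) = +1

ply 1, X at X../.XO/.O. | (0,1)=-1→XX./.XO/.O.; (0,2)=-1→X.X/.XO/.O.; (1,0)=-1→X../XXO/.O.; (2,0)=+1→X../.XO/XO.*; (2,2)=-1→X../.XO/.OX
ply 2, O at X../.XO/XO. | (0,1)=-1→XO./.XO/XO.*; (0,2)=-1→X.O/.XO/XO.; (1,0)=-1→X../OXO/XO.; (2,2)=-1→X../.XO/XOO
ply 3, X at XO./.XO/XO. | (0,2)=+1→XOX/.XO/XO.*; (1,0)=+1→XO./XXO/XO.; (2,2)=+1→XO./.XO/XOX
ply 4: XOX/.XO/XO. is terminal -1 (O); from X../.XO/.O. depth 7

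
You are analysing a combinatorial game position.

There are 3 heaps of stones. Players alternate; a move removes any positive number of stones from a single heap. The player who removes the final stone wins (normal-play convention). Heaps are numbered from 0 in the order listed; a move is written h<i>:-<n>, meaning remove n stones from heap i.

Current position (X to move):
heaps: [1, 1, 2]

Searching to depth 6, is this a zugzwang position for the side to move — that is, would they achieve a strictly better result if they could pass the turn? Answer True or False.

p1 X@[(1,1,2)]: h0:-1[(0,1,2)]-1 h1:-1[(1,0,2)]-1 h2:-1[(1,1,1)]-1 h2:-2[(1,1,0)]+1*
p2 O@[(1,1,0)]: h0:-1[(0,1,0)]-1* h1:-1[(1,0,0)]-1
p3 X@[(0,1,0)]: h1:-1[(0,0,0)]+1*
p4 O@[(0,0,0)] terminal -1; root [(1,1,2)] d6
if X skipped the turn, O would face:
~ p1 O@[(1,1,2)]: h0:-1[(0,1,2)]-1 h1:-1[(1,0,2)]-1 h2:-1[(1,1,1)]-1 h2:-2[(1,1,0)]+1*
~ p2 X@[(1,1,0)]: h0:-1[(0,1,0)]-1* h1:-1[(1,0,0)]-1
~ p3 O@[(0,1,0)]: h1:-1[(0,0,0)]+1*
~ p4 X@[(0,0,0)] terminal -1; root [(1,1,2)] d6
compare (X): move=+1 vs pass=-1

zugzwang((1,1,2), X) = False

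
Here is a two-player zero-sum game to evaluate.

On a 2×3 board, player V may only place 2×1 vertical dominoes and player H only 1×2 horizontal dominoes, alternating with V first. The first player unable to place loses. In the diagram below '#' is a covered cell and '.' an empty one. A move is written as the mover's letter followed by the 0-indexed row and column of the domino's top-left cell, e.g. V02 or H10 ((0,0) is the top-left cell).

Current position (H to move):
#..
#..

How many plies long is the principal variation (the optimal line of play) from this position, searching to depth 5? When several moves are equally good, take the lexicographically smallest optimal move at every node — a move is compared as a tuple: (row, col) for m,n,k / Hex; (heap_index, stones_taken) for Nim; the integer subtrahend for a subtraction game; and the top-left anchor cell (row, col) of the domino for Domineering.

ply 1, H at #../#.. | H01=+1→###/#..*; H11=+1→#../###
ply 2: ###/#.. is terminal -1 (V); from #../#.. depth 5

PV length from [#../#..]: 1 ply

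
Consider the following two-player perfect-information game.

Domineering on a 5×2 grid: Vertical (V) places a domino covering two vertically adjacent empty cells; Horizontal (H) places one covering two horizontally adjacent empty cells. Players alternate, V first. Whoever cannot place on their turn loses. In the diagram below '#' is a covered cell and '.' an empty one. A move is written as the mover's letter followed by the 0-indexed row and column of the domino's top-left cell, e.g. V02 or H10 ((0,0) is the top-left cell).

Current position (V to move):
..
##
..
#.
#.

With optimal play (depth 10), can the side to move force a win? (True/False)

ply 1, V at ../##/../#./#. | V21=-1→../##/.#/##/#.*; V31=-1→../##/../##/##
ply 2, H at ../##/.#/##/#. | H00=+1→##/##/.#/##/#.*
ply 3: ##/##/.#/##/#. is terminal -1 (V); from ../##/../#./#. depth 10

V winning at [../##/../#./#.]: False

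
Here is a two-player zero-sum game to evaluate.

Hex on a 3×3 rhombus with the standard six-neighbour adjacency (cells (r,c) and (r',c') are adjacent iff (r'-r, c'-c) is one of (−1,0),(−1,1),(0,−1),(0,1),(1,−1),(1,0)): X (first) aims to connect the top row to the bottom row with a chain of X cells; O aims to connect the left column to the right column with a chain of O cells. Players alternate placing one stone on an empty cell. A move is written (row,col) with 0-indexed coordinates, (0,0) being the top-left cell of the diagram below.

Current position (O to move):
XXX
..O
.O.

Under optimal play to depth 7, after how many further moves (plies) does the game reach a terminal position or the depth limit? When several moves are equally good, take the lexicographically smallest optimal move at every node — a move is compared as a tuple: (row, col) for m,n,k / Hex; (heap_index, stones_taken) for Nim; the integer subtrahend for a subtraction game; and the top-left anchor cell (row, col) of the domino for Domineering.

[XXX/..O/.O.] O move#1: (1,0):+1/XXX/O.O/.O.*, (1,1):+1/XXX/.OO/.O., (2,0):+1/XXX/..O/OO., (2,2):-1/XXX/..O/.OO
[XXX/O.O/.O.] X move#2: (1,1):-1/XXX/OXO/.O.*, (2,0):-1/XXX/O.O/XO., (2,2):-1/XXX/O.O/.OX
[XXX/OXO/.O.] O move#3: (2,0):+1/XXX/OXO/OO.*, (2,2):-1/XXX/OXO/.OO
[XXX/OXO/OO.] end (terminal -1, X#4); searched XXX/..O/.O. to 7

PV length from [XXX/..O/.O.]: 3 plies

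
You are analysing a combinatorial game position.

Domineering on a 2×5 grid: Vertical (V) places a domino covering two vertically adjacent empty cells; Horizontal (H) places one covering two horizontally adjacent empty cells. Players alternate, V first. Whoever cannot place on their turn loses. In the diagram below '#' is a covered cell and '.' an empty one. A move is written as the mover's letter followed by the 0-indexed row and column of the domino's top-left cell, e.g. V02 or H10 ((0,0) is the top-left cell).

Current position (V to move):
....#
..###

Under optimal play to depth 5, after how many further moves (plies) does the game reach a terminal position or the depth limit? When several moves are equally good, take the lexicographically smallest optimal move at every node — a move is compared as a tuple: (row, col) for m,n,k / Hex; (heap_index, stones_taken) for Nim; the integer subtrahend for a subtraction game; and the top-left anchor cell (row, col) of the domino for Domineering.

ply 1, V at ....#/..### | V00=-1→#...#/#.###; V01=+1→.#..#/.####*
ply 2, H at .#..#/.#### | H02=-1→.####/.####*
ply 3, V at .####/.#### | V00=+1→#####/#####*
ply 4: #####/##### is terminal -1 (H); from ....#/..### depth 5

PV length from [....#/..###]: 3 plies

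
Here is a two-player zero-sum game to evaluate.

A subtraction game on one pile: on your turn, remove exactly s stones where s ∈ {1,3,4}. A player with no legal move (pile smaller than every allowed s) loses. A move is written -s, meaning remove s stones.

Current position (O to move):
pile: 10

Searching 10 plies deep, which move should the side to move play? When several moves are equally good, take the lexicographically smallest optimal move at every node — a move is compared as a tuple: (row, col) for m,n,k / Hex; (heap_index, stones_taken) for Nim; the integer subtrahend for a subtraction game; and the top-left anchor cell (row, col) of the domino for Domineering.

O's best at [10]: -1

ply 1, O at 10 | -1=+1→9*; -3=+1→7; -4=-1→6
ply 2, X at 9 | -1=-1→8*; -3=-1→6; -4=-1→5
ply 3, O at 8 | -1=+1→7*; -3=-1→5; -4=-1→4
ply 4, X at 7 | -1=-1→6*; -3=-1→4; -4=-1→3
ply 5, O at 6 | -1=-1→5; -3=-1→3; -4=+1→2*
ply 6, X at 2 | -1=-1→1*
ply 7, O at 1 | -1=+1→0*
ply 8: 0 is terminal -1 (X); from 10 depth 10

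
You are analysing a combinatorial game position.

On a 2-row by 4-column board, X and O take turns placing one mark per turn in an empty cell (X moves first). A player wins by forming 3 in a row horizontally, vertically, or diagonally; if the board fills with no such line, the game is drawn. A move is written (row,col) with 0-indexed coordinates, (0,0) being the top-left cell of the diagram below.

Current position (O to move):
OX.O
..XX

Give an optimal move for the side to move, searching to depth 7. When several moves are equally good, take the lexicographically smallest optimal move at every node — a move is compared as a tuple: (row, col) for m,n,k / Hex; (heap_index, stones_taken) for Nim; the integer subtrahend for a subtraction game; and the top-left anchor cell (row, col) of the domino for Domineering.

[OX.O/..XX] O move#1: (0,2):-1/OXOO/..XX, (1,0):-1/OX.O/O.XX, (1,1):+0/OX.O/.OXX*
[OX.O/.OXX] X move#2: (0,2):+0/OXXO/.OXX*, (1,0):+0/OX.O/XOXX
[OXXO/.OXX] O move#3: (1,0):+0/OXXO/OOXX*
[OXXO/OOXX] end (terminal +0, X#4); searched OX.O/..XX to 7

O's best at [OX.O/..XX]: (1,1)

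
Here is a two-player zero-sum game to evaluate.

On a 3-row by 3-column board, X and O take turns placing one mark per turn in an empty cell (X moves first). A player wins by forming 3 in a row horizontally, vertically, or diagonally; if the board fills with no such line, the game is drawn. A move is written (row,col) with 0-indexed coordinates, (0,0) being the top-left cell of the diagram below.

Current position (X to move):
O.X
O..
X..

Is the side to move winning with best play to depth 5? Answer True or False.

ply 1, X at O.X/O../X.. | (0,1)=-1→OXX/O../X..; (1,1)=+1→O.X/OX./X..*; (1,2)=+1→O.X/O.X/X..; (2,1)=+1→O.X/O../XX.; (2,2)=+1→O.X/O../X.X
ply 2: O.X/OX./X.. is terminal -1 (O); from O.X/O../X.. depth 5

X winning at [O.X/O../X..]: True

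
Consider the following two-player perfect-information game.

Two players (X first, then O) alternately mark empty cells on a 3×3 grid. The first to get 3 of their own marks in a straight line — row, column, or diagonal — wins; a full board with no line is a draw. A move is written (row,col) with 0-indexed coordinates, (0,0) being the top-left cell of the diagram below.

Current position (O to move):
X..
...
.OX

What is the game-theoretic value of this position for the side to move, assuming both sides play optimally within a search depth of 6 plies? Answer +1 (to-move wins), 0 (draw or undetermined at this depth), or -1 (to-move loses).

ply 1, O at X../.../.OX | (0,1)=-1→XO./.../.OX; (0,2)=-1→X.O/.../.OX; (1,0)=-1→X../O../.OX; (1,1)=+0→X../.O./.OX*; (1,2)=-1→X../..O/.OX; (2,0)=-1→X../.../OOX
ply 2, X at X../.O./.OX | (0,1)=+0→XX./.O./.OX*; (0,2)=-1→X.X/.O./.OX; (1,0)=-1→X../XO./.OX; (1,2)=-1→X../.OX/.OX; (2,0)=-1→X../.O./XOX
ply 3, O at XX./.O./.OX | (0,2)=+0→XXO/.O./.OX*; (1,0)=-1→XX./OO./.OX; (1,2)=-1→XX./.OO/.OX; (2,0)=-1→XX./.O./OOX
ply 4, X at XXO/.O./.OX | (1,0)=-1→XXO/XO./.OX; (1,2)=-1→XXO/.OX/.OX; (2,0)=+0→XXO/.O./XOX*
ply 5, O at XXO/.O./XOX | (1,0)=+0→XXO/OO./XOX*; (1,2)=-1→XXO/.OO/XOX
ply 6, X at XXO/OO./XOX | (1,2)=+0→XXO/OOX/XOX*
ply 7: XXO/OOX/XOX is terminal +0 (O); from X../.../.OX depth 6

value(X../.../.OX, O) = 0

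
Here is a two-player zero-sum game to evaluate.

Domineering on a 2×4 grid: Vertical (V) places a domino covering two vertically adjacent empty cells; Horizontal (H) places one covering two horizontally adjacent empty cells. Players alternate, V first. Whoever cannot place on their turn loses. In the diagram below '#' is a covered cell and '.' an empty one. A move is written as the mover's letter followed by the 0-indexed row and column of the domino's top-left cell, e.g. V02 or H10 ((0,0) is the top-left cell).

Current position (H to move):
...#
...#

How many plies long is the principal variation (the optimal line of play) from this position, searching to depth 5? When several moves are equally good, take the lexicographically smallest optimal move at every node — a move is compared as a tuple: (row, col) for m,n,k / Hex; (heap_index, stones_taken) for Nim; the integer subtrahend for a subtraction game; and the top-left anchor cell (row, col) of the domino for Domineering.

PV length from [...#/...#]: 3 plies

ply 1, H at ...#/...# | H00=+1→##.#/...#*; H01=+1→.###/...#; H10=+1→...#/##.#; H11=+1→...#/.###
ply 2, V at ##.#/...# | V02=-1→####/..##*
ply 3, H at ####/..## | H10=+1→####/####*
ply 4: ####/#### is terminal -1 (V); from ...#/...# depth 5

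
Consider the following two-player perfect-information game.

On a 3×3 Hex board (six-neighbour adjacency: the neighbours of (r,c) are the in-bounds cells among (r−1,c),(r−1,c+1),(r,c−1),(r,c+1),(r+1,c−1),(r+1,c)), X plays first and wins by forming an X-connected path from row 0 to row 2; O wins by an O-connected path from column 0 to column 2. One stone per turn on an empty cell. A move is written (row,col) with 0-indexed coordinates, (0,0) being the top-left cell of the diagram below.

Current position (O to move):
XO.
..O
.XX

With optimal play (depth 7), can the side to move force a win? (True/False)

O winning at [XO./..O/.XX]: True

[XO./..O/.XX] O move#1: (0,2):-1/XOO/..O/.XX, (1,0):+1/XO./O.O/.XX*, (1,1):+1/XO./.OO/.XX, (2,0):-1/XO./..O/OXX
[XO./O.O/.XX] X move#2: (0,2):-1/XOX/O.O/.XX*, (1,1):-1/XO./OXO/.XX, (2,0):-1/XO./O.O/XXX
[XOX/O.O/.XX] O move#3: (1,1):+1/XOX/OOO/.XX*, (2,0):-1/XOX/O.O/OXX
[XOX/OOO/.XX] end (terminal -1, X#4); searched XO./..O/.XX to 7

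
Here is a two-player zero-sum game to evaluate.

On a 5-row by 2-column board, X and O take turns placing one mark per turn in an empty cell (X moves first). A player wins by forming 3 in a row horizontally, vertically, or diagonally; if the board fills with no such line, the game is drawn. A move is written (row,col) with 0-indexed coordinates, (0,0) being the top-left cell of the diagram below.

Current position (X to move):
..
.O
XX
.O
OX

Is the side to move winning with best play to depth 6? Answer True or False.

X winning at [../.O/XX/.O/OX]: True

ply 1, X at ../.O/XX/.O/OX | (0,0)=+0→X./.O/XX/.O/OX; (0,1)=+0→.X/.O/XX/.O/OX; (1,0)=+1→../XO/XX/.O/OX*; (3,0)=+0→../.O/XX/XO/OX
ply 2, O at ../XO/XX/.O/OX | (0,0)=-1→O./XO/XX/.O/OX*; (0,1)=-1→.O/XO/XX/.O/OX; (3,0)=-1→../XO/XX/OO/OX
ply 3, X at O./XO/XX/.O/OX | (0,1)=+0→OX/XO/XX/.O/OX; (3,0)=+1→O./XO/XX/XO/OX*
ply 4: O./XO/XX/XO/OX is terminal -1 (O); from ../.O/XX/.O/OX depth 6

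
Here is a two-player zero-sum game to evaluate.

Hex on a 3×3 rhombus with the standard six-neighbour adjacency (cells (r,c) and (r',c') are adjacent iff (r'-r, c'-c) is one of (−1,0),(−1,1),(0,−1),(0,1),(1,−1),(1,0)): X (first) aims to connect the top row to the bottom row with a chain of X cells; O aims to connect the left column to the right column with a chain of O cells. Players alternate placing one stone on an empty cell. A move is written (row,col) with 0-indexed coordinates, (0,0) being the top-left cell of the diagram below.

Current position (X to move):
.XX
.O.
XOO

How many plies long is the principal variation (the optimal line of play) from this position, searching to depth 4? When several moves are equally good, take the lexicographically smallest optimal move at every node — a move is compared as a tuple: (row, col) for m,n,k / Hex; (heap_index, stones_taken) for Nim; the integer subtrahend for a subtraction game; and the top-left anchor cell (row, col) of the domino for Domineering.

PV length from [.XX/.O./XOO]: 1 ply

[.XX/.O./XOO] X move#1: (0,0):-1/XXX/.O./XOO, (1,0):+1/.XX/XO./XOO*, (1,2):-1/.XX/.OX/XOO
[.XX/XO./XOO] end (terminal -1, O#2); searched .XX/.O./XOO to 4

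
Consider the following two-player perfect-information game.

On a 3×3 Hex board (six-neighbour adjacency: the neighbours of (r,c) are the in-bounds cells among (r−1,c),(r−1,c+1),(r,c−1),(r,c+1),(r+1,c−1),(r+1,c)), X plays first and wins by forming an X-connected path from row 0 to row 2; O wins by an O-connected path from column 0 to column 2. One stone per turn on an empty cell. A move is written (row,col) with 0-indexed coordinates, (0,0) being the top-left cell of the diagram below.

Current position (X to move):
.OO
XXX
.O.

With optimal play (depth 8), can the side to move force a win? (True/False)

X winning at [.OO/XXX/.O.]: True

ply 1, X at .OO/XXX/.O. | (0,0)=+1→XOO/XXX/.O.*; (2,0)=-1→.OO/XXX/XO.; (2,2)=-1→.OO/XXX/.OX
ply 2, O at XOO/XXX/.O. | (2,0)=-1→XOO/XXX/OO.*; (2,2)=-1→XOO/XXX/.OO
ply 3, X at XOO/XXX/OO. | (2,2)=+1→XOO/XXX/OOX*
ply 4: XOO/XXX/OOX is terminal -1 (O); from .OO/XXX/.O. depth 8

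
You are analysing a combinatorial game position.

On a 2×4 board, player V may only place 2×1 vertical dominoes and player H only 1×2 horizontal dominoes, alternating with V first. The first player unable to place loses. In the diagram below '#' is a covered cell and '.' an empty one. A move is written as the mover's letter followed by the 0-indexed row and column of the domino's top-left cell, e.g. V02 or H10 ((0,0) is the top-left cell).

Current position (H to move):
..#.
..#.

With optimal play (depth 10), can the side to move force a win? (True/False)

H winning at [..#./..#.]: True

[..#./..#.] H move#1: H00:+1/###./..#.*, H10:+1/..#./###.
[###./..#.] V move#2: V03:-1/####/..##*
[####/..##] H move#3: H10:+1/####/####*
[####/####] end (terminal -1, V#4); searched ..#./..#. to 10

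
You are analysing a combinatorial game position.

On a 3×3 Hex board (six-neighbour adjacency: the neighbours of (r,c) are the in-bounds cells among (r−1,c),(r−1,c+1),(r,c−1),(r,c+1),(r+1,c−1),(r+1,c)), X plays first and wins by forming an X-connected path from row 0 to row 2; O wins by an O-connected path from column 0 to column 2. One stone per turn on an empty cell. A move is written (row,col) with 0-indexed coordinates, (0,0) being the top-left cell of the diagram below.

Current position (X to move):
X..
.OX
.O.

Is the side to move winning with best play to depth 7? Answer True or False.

p1 X@[X../.OX/.O.]: (0,1)[XX./.OX/.O.]-1* (0,2)[X.X/.OX/.O.]-1 (1,0)[X../XOX/.O.]-1 (2,0)[X../.OX/XO.]-1 (2,2)[X../.OX/.OX]-1
p2 O@[XX./.OX/.O.]: (0,2)[XXO/.OX/.O.]+1* (1,0)[XX./OOX/.O.]+1 (2,0)[XX./.OX/OO.]+1 (2,2)[XX./.OX/.OO]+1
p3 X@[XXO/.OX/.O.]: (1,0)[XXO/XOX/.O.]-1* (2,0)[XXO/.OX/XO.]-1 (2,2)[XXO/.OX/.OX]-1
p4 O@[XXO/XOX/.O.]: (2,0)[XXO/XOX/OO.]+1* (2,2)[XXO/XOX/.OO]-1
p5 X@[XXO/XOX/OO.] terminal -1; root [X../.OX/.O.] d7

X winning at [X../.OX/.O.]: False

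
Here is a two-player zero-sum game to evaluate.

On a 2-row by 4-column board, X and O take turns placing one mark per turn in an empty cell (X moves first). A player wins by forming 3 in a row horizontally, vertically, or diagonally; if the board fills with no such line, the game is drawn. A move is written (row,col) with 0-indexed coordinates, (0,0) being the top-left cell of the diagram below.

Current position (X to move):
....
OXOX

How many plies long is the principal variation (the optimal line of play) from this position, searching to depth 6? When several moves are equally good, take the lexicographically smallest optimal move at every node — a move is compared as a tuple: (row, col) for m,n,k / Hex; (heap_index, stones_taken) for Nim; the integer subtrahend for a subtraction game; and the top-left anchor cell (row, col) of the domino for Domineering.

PV length from [..../OXOX]: 4 plies

p1 X@[..../OXOX]: (0,0)[X.../OXOX]+0* (0,1)[.X../OXOX]+0 (0,2)[..X./OXOX]+0 (0,3)[...X/OXOX]+0
p2 O@[X.../OXOX]: (0,1)[XO../OXOX]+0* (0,2)[X.O./OXOX]+0 (0,3)[X..O/OXOX]+0
p3 X@[XO../OXOX]: (0,2)[XOX./OXOX]+0* (0,3)[XO.X/OXOX]+0
p4 O@[XOX./OXOX]: (0,3)[XOXO/OXOX]+0*
p5 X@[XOXO/OXOX] terminal +0; root [..../OXOX] d6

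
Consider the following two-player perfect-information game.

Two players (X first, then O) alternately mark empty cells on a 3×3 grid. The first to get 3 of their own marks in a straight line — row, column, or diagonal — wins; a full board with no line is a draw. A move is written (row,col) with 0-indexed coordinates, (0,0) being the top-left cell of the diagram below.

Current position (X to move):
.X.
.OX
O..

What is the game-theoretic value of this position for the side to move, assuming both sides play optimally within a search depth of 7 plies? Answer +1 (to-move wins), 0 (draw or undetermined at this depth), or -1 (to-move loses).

value(.X./.OX/O.., X) = +1

ply 1, X at .X./.OX/O.. | (0,0)=-1→XX./.OX/O..; (0,2)=+1→.XX/.OX/O..*; (1,0)=-1→.X./XOX/O..; (2,1)=-1→.X./.OX/OX.; (2,2)=-1→.X./.OX/O.X
ply 2, O at .XX/.OX/O.. | (0,0)=-1→OXX/.OX/O..*; (1,0)=-1→.XX/OOX/O..; (2,1)=-1→.XX/.OX/OO.; (2,2)=-1→.XX/.OX/O.O
ply 3, X at OXX/.OX/O.. | (1,0)=-1→OXX/XOX/O..; (2,1)=-1→OXX/.OX/OX.; (2,2)=+1→OXX/.OX/O.X*
ply 4: OXX/.OX/O.X is terminal -1 (O); from .X./.OX/O.. depth 7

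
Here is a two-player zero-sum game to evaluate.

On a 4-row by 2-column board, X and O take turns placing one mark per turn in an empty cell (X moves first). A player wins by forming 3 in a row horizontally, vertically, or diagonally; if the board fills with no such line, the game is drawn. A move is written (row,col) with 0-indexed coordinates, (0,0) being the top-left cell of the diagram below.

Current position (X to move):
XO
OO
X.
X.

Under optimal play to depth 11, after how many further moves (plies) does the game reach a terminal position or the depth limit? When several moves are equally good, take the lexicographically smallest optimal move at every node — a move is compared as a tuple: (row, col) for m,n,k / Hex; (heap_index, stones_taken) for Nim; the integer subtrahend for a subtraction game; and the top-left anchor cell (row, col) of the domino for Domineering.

ply 1, X at XO/OO/X./X. | (2,1)=+0→XO/OO/XX/X.*; (3,1)=-1→XO/OO/X./XX
ply 2, O at XO/OO/XX/X. | (3,1)=+0→XO/OO/XX/XO*
ply 3: XO/OO/XX/XO is terminal +0 (X); from XO/OO/X./X. depth 11

PV length from [XO/OO/X./X.]: 2 plies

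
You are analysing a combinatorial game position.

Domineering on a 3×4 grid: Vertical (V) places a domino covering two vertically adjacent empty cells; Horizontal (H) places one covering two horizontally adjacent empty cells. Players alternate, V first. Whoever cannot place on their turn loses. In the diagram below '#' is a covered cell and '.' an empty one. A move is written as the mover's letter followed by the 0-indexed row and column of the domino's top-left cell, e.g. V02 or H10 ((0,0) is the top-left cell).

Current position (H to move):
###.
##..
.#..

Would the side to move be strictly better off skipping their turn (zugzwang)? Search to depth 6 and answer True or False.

p1 H@[###./##../.#..]: H12[###./####/.#..]+1* H22[###./##../.###]-1
p2 V@[###./####/.#..] terminal -1; root [###./##../.#..] d6
pass branch (V moves first from the same position):
  | p1 V@[###./##../.#..]: V03[####/##.#/.#..]-1 V12[###./###./.##.]+1* V13[###./##.#/.#.#]+1
  | p2 H@[###./###./.##.] terminal -1; root [###./##../.#..] d6
H moving scores +1; H passing scores -1

zugzwang(###./##../.#.., H) = False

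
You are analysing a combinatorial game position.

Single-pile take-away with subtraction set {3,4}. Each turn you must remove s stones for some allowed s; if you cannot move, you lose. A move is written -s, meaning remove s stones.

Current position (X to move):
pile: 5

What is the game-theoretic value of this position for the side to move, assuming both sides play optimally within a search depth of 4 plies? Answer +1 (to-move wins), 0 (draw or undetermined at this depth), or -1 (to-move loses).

value(5, X) = +1

p1 X@[5]: -3[2]+1* -4[1]+1
p2 O@[2] terminal -1; root [5] d4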